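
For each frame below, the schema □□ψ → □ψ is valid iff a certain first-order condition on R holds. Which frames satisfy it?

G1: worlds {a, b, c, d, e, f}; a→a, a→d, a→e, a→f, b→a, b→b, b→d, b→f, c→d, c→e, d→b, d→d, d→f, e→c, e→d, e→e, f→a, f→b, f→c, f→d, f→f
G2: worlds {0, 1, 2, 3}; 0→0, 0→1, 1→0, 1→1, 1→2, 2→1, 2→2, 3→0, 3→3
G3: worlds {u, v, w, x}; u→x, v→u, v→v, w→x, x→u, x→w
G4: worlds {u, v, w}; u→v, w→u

G1, G2

This is the axiom for density; its first-order frame correspondent is ∀x ∀y (Rxy → ∃z (Rxz ∧ Rzy)).
G1: ✓.
G2: ✓.
G3: fails — Rxw but no z with Rxz and Rzw.
G4: fails — Ruv but no z with Ruz and Rzv.
Valid on: G1, G2.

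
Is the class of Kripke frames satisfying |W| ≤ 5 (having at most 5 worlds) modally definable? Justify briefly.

If a class were modally definable it would be closed under disjoint unions (Goldblatt–Thomason).
Any modal formula valid on each of 6 disjoint one-world frames is valid on their disjoint union (validity is preserved under disjoint unions). Each one-world frame has |W|=1≤5, but the union has |W|=6.
Hence having at most 5 worlds is not modally definable.

No — not modally definable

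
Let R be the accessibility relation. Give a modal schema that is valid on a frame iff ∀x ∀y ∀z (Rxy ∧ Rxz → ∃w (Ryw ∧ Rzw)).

This is convergence; the standard corresponding axiom is .2: ◇□q → □◇q.
Suppose ◇□q→□◇q is valid. Take Rxy, Rxz and set V(q)={w : Ryw}. Then □q at y so ◇□q at x, so □◇q at x, so ◇q at z, giving w with Rzw and Ryw.

◇□q → □◇q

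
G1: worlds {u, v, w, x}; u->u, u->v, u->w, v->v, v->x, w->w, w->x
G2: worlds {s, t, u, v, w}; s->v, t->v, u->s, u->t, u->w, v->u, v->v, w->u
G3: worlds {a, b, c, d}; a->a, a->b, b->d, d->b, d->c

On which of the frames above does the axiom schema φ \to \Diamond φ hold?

This is the axiom for reflexivity; its first-order frame correspondent is \forall x Rxx.
G1: fails — world x does not see itself.
G2: fails — world s does not see itself.
G3: fails — world b does not see itself.
Valid on no frame.

none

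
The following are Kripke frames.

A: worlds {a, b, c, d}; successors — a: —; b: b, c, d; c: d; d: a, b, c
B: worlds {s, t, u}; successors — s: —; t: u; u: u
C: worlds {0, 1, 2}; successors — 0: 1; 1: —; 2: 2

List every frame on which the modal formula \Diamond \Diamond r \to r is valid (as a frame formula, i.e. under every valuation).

Frame correspondent (Sahlqvist): \forall x \forall y (x R^2 y \to \exists w (y = w \wedge x = w)) — i.e. a generalized confluence (Geach) condition.
A: fails — bR²a but a ≠ b.
B: fails — tR²u but u ≠ t.
C: condition met.
Valid on: C.

C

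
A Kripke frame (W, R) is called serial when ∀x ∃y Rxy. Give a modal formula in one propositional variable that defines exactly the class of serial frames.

This is seriality; the standard corresponding axiom is D: □q → ◇q.

□q → ◇q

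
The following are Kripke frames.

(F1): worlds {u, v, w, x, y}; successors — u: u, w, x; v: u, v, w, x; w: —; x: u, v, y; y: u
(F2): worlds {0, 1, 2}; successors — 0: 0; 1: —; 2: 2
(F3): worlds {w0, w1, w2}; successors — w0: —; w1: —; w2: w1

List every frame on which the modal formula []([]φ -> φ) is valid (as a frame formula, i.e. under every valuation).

(F2)

The schema corresponds to shift-reflexivity: forall x forall y (Rxy -> Ryy).
(F1): fails — Ruw but not Rww.
(F2): condition met.
(F3): fails — Rw2w1 but not Rw1w1.
Valid on: (F2).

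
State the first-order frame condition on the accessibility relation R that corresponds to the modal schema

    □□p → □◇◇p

This is a Sahlqvist (Geach-type) schema ◇^0□^2p → □^1◇^2p.
First-order correspondent: ∀x ∀z (xRz → ∃w (xR²w ∧ zR²w)).

∀x ∀z (xRz → ∃w (xR²w ∧ zR²w))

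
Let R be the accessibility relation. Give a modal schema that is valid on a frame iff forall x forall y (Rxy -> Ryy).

A defining formula is □(□q → q) (the T□ axiom).
Suppose □(□q→q) is valid. Take Rxy and set V(q)={w : Ryw}. Then at y, □q holds; since □(□q→q) at x, □q→q at y, so q at y, i.e. Ryy.

□(□q → q)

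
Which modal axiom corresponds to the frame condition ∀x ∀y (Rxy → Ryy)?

□(□q → q)

The condition is shift-reflexivity. The T□ schema □(□q → q) defines it.
Suppose □(□q→q) is valid. Take Rxy and set V(q)={w : Ryw}. Then at y, □q holds; since □(□q→q) at x, □q→q at y, so q at y, i.e. Ryy.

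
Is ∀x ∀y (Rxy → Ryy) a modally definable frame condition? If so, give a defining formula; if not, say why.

The condition is shift-reflexivity. A defining modal formula is □(□q → q).
Suppose □(□q→q) is valid. Take Rxy and set V(q)={w : Ryw}. Then at y, □q holds; since □(□q→q) at x, □q→q at y, so q at y, i.e. Ryy.

Yes, by □(□q → q)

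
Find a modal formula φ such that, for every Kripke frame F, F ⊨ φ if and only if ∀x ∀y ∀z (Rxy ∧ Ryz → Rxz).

The condition is transitivity. The 4 schema □ψ → □□ψ defines it.
Suppose □ψ→□□ψ is valid. Take Rxy, Ryz and set V(ψ)={w : Rxw}. Then □ψ at x, so □□ψ at x, so □ψ at y, so ψ at z, i.e. Rxz.

□ψ → □□ψ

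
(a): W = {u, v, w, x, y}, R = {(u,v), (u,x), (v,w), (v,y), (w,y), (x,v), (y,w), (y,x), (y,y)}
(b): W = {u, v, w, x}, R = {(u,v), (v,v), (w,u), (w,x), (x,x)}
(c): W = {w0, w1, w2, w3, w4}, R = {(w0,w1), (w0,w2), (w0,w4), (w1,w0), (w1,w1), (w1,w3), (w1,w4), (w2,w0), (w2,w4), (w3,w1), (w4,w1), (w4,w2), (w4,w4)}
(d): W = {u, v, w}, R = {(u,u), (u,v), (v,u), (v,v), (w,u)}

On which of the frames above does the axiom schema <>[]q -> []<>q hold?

(c), (d)

This is the axiom for convergence; its first-order frame correspondent is forall x forall y forall z (Rxy & Rxz -> exists w (Ryw & Rzw)).
(a): fails — Ruv and Rux but v and x have no common successor.
(b): fails — Rwu and Rwx but u and x have no common successor.
(c): ✓.
(d): ✓.
Valid on: (c), (d).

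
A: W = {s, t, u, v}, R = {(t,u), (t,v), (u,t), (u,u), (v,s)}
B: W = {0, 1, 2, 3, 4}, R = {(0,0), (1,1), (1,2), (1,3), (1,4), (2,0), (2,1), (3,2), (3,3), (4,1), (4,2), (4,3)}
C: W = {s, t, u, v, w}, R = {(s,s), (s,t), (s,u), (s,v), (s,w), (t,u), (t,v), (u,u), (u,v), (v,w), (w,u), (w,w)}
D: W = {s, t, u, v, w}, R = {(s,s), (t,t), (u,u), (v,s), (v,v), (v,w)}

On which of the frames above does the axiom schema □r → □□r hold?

D

This is the axiom for transitivity; its first-order frame correspondent is ∀x ∀y ∀z (Rxy ∧ Ryz → Rxz).
A: fails — Rtv and Rvs but not Rts.
B: fails — R32 and R20 but not R30.
C: fails — Ruv and Rvw but not Ruw.
D: condition met.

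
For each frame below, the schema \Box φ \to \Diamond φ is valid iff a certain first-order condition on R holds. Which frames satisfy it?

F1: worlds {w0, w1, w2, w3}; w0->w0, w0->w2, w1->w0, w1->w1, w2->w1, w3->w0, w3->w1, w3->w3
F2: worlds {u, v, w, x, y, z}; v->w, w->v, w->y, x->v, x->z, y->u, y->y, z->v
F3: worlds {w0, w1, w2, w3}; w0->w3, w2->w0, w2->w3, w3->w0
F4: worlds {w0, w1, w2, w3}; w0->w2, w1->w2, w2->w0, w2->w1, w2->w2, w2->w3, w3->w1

This is the axiom for seriality; its first-order frame correspondent is \forall x \exists y Rxy.
F1: ✓.
F2: fails — world u has no successor.
F3: fails — world w1 has no successor.
F4: ✓.
Valid on: F1, F4.

F1, F4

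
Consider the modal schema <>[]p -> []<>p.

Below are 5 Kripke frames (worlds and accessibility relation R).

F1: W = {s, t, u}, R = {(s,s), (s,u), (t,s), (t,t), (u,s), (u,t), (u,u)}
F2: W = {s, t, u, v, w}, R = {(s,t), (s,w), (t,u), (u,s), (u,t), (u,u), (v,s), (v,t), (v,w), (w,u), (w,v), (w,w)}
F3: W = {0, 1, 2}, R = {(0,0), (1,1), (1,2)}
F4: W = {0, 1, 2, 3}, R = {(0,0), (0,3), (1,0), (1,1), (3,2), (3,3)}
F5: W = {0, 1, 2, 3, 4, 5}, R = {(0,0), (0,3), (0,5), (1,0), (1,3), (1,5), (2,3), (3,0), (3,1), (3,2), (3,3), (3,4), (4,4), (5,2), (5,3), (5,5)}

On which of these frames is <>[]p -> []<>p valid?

The schema corresponds to convergence: forall x forall y forall z (Rxy & Rxz -> exists w (Ryw & Rzw)).
F1: satisfies the condition.
F2: fails — Rut and Rus but t and s have no common successor.
F3: fails — R12 and R12 but 2 and 2 have no common successor.
F4: fails — R32 and R32 but 2 and 2 have no common successor.
F5: fails — R34 and R32 but 4 and 2 have no common successor.
Valid on: F1.

F1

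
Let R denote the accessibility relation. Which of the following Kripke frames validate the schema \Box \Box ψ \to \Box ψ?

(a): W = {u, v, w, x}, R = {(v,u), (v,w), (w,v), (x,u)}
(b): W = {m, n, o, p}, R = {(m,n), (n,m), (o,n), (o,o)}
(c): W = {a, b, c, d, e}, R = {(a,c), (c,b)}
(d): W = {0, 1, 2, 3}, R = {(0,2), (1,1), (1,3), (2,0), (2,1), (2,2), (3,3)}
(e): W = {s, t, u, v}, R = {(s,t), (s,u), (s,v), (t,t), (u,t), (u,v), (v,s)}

Frame correspondent (Sahlqvist): \forall x \forall y (Rxy \to \exists z (Rxz \wedge Rzy)) — i.e. density.
(a): fails — Rvu but no z with Rvz and Rzu.
(b): fails — Rnm but no z with Rnz and Rzm.
(c): fails — Rac but no z with Raz and Rzc.
(d): satisfies the condition.
(e): fails — Ruv but no z with Ruz and Rzv.
Valid on: (d).

(d)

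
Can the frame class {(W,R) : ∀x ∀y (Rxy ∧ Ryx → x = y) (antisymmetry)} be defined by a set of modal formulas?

Not definable by any modal formula

Any modally definable frame class is closed under surjective bounded morphisms.
The 4-cycle (worlds s,t,u,v with s→t→u→v→s) is antisymmetric. Sending even-indexed worlds to • and odd-indexed worlds to ∘ is a surjective bounded morphism onto the two-world frame with •↔∘, which is not antisymmetric.
So the class is not modally definable.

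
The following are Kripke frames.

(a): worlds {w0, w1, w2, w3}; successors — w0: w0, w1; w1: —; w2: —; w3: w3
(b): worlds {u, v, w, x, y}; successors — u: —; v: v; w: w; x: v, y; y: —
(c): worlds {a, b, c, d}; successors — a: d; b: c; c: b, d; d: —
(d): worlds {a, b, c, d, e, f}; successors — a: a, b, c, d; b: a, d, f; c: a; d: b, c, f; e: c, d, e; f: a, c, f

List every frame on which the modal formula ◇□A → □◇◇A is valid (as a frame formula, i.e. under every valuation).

The schema corresponds to a generalized confluence (Geach) condition: ∀x ∀y ∀z ((xRy ∧ xRz) → ∃w (yRw ∧ zR²w)).
(a): fails — w0Rw0, w0Rw1 but no w with w0Rw and w1R²w.
(b): fails — xRv, xRy but no t with vRt and yR²t.
(c): fails — aRd, aRd but no w with dRw and dR²w.
(d): satisfies the condition.

(d)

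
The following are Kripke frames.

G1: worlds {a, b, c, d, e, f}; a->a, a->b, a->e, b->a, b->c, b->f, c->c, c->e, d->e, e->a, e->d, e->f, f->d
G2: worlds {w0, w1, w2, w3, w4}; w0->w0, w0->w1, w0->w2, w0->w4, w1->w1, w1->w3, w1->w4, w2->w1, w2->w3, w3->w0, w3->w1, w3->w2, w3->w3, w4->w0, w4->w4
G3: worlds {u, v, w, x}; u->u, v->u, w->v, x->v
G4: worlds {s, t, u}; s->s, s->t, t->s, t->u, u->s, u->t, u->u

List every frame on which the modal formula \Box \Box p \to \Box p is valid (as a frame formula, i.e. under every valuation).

Frame correspondent (Sahlqvist): \forall x \forall y (Rxy \to \exists z (Rxz \wedge Rzy)) — i.e. density.
G1: fails — Rbf but no z with Rbz and Rzf.
G2: satisfies the condition.
G3: fails — Rwv but no z with Rwz and Rzv.
G4: satisfies the condition.

G2, G4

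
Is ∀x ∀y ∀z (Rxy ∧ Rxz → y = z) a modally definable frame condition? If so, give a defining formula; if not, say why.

Yes, by ◇p → □p

Yes: it is partial functionality, defined by the CD schema ◇p → □p.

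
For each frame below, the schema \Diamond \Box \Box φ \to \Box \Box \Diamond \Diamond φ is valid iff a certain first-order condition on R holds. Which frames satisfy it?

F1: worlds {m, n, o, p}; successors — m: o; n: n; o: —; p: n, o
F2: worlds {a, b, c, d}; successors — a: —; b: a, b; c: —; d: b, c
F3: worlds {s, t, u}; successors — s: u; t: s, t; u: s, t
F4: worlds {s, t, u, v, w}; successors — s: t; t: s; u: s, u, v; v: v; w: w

The schema corresponds to a generalized confluence (Geach) condition: \forall x \forall y \forall z ((xRy \wedge x R^2 z) \to \exists w (y R^2 w \wedge z R^2 w)).
F1: fails — pRo, pR²n but no w with oR²w and nR²w.
F2: fails — bRa, bR²a but no w with aR²w and aR²w.
F3: holds.
F4: fails — sRt, sR²s but no w* with tR²w* and sR²w*.

F3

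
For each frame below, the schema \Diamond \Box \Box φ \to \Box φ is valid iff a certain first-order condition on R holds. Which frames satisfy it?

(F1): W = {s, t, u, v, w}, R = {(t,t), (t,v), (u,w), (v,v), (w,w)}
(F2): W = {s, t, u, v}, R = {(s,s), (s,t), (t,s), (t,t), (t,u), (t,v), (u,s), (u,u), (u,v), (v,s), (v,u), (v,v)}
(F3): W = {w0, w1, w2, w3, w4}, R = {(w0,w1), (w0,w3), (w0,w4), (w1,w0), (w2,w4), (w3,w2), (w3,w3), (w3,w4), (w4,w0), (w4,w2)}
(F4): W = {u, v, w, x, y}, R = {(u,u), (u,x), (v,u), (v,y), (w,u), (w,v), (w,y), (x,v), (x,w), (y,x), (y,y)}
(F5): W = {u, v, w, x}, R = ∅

(F2), (F5)

The schema corresponds to a generalized confluence (Geach) condition: \forall x \forall y \forall z ((xRy \wedge xRz) \to \exists w (y R^2 w \wedge z = w)).
(F1): fails — tRv, tRt but no w* with vR²w* and t=w*.
(F2): condition met.
(F3): fails — w0Rw3, w0Rw1 but no w with w3R²w and w1=w.
(F4): fails — uRx, uRx but no t with xR²t and x=t.
(F5): condition met.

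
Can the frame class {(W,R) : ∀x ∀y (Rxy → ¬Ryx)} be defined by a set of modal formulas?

No

If a class were modally definable it would be closed under surjective bounded morphisms (Goldblatt–Thomason).
The 5-cycle (worlds a,b,c,d,e with a→b→c→d→e→a) is asymmetric. Mapping every world to a single reflexive point • is a surjective bounded morphism, and the reflexive point is not asymmetric (R•• but asymmetry requires ¬R••).
So the class is not modally definable.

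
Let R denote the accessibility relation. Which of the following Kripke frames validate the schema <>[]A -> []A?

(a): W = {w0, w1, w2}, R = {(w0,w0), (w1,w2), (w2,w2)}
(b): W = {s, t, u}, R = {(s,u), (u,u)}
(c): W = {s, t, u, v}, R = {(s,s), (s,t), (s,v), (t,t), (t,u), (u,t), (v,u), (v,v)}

This is the axiom for the Euclidean property; its first-order frame correspondent is forall x forall y forall z (Rxy & Rxz -> Ryz).
(a): holds.
(b): holds.
(c): fails — Rsv and Rss but not Rvs.

(a), (b)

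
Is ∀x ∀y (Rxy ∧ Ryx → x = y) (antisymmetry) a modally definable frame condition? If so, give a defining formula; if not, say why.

Any modally definable frame class is closed under surjective bounded morphisms.
The 4-cycle (worlds a,b,c,d with a→b→c→d→a) is antisymmetric. Sending even-indexed worlds to a and odd-indexed worlds to b is a surjective bounded morphism onto the two-world frame with a↔b, which is not antisymmetric.
Hence antisymmetry is not modally definable.

No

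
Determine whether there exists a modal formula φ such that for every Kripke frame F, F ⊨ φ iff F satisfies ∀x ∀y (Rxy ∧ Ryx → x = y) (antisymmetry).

If a class were modally definable it would be closed under surjective bounded morphisms (Goldblatt–Thomason).
The 6-cycle (worlds w0,w1,w2,w3,w4,w5 with w0→w1→w2→w3→w4→w5→w0) is antisymmetric. Sending even-indexed worlds to a and odd-indexed worlds to b is a surjective bounded morphism onto the two-world frame with a↔b, which is not antisymmetric.
Hence antisymmetry is not modally definable.

No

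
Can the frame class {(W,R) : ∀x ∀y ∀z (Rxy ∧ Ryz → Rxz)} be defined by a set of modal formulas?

This is a Sahlqvist condition; the 4 axiom □r → □□r defines it.
Suppose □r→□□r is valid. Take Rxy, Ryz and set V(r)={w : Rxw}. Then □r at x, so □□r at x, so □r at y, so r at z, i.e. Rxz.

Yes — defined by □r → □□r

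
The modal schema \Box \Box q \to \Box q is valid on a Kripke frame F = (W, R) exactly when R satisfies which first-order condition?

Suppose □□q→□q is valid. Take Rxy and set V(q)={w : xR²w}. Then □□q at x, so □q at x, so q at y, i.e. ∃z(Rxz∧Rzy).

density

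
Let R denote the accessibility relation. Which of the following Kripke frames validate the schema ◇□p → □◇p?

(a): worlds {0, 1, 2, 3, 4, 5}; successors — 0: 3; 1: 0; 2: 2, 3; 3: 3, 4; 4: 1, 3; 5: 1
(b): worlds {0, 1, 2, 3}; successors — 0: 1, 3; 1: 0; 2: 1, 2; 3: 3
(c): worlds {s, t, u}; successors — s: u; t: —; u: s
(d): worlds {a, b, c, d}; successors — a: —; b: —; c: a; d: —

This is the axiom for convergence; its first-order frame correspondent is ∀x ∀y ∀z (Rxy ∧ Rxz → ∃w (Ryw ∧ Rzw)).
(a): fails — R43 and R41 but 3 and 1 have no common successor.
(b): fails — R01 and R03 but 1 and 3 have no common successor.
(c): condition met.
(d): fails — Rca and Rca but a and a have no common successor.
Valid on: (c).

(c)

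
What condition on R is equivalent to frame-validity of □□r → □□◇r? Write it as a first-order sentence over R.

This is a Sahlqvist (Geach-type) schema ◇^0□^2r → □^2◇^1r.
Minimal-valuation argument: fix x; take any y with xR^0y and any z with xR^2z. Set V(r) to the set of worlds R-reachable from y in exactly 2 steps. Then □^2r holds at y, so the antecedent holds at x; validity forces ◇^1r at z, giving a w with zR^1w and yR^2w.
First-order correspondent: ∀x ∀z (xR²z → ∃w (xR²w ∧ zRw)).

∀x ∀z (xR²z → ∃w (xR²w ∧ zRw))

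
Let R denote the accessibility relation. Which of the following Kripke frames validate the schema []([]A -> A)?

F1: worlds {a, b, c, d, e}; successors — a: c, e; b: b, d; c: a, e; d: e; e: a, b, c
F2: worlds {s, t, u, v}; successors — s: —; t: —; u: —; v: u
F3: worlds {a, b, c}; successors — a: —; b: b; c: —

F3

This is the axiom for shift-reflexivity; its first-order frame correspondent is forall x forall y (Rxy -> Ryy).
F1: fails — Rde but not Ree.
F2: fails — Rvu but not Ruu.
F3: holds.
Valid on: F3.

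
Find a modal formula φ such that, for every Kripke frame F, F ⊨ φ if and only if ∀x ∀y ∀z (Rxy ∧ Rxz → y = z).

◇s → □s

This is partial functionality; the standard corresponding axiom is CD: ◇s → □s.
Suppose ◇s→□s is valid. Take Rxy, Rxz and set V(s)={y}. Then ◇s at x, so □s at x, so s at z, i.e. z=y.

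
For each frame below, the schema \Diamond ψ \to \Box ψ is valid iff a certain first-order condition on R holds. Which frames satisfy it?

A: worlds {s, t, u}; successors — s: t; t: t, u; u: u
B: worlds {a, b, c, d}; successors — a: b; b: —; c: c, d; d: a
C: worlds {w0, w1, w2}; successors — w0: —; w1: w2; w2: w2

C

The schema corresponds to partial functionality: \forall x \forall y \forall z (Rxy \wedge Rxz \to y = z).
A: fails — t sees both t and u.
B: fails — c sees both c and d.
C: holds.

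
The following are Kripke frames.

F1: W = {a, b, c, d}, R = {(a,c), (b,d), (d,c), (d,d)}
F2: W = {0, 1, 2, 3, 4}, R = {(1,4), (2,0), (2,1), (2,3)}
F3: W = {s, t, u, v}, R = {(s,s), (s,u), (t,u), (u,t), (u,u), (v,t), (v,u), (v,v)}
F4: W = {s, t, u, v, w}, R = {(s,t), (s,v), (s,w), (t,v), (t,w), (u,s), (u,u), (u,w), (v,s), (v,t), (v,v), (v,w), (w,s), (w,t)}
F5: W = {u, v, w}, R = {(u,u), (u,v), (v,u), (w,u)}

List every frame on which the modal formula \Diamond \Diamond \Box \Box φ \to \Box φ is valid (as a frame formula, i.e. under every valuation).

F5

The schema corresponds to a generalized confluence (Geach) condition: \forall x \forall y \forall z ((x R^2 y \wedge xRz) \to \exists w (y R^2 w \wedge z = w)).
F1: fails — bR²c, bRd but no w with cR²w and d=w.
F2: fails — 2R²4, 2R0 but no w with 4R²w and 0=w.
F3: fails — sR²t, sRs but no w with tR²w and s=w.
F4: fails — uR²s, uRu but no w* with sR²w* and u=w*.
F5: ✓.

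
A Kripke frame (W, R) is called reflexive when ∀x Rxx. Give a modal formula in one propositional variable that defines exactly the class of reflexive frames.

A defining formula is □ψ → ψ (the T axiom).

□ψ → ψ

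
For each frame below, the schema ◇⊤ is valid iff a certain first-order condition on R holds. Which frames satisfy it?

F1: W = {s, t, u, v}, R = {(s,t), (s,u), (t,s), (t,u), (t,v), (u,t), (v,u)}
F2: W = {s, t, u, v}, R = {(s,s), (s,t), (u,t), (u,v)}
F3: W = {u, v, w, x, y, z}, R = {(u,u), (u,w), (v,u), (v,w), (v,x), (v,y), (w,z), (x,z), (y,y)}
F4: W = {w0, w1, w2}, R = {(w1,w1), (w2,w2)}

F1

Frame correspondent (Sahlqvist): ∀x ∃y Rxy — i.e. seriality.
F1: ✓.
F2: fails — world t has no successor.
F3: fails — world z has no successor.
F4: fails — world w0 has no successor.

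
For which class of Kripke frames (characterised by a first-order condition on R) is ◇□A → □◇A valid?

convergence: ∀x ∀y ∀z (Rxy ∧ Rxz → ∃w (Ryw ∧ Rzw))

Suppose ◇□A→□◇A is valid. Take Rxy, Rxz and set V(A)={w : Ryw}. Then □A at y so ◇□A at x, so □◇A at x, so ◇A at z, giving w with Rzw and Ryw.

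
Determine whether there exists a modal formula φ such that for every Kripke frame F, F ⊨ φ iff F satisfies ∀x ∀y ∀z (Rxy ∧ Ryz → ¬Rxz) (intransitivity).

If a class were modally definable it would be closed under surjective bounded morphisms (Goldblatt–Thomason).
The 5-cycle (worlds a,b,c,d,e with a→b→c→d→e→a) is intransitive. Mapping every world to a single reflexive point • is a surjective bounded morphism; the reflexive point is not intransitive (R••∧R•• but R••).
So no modal formula (or set of formulas) defines exactly the intransitive frames.

Not definable by any modal formula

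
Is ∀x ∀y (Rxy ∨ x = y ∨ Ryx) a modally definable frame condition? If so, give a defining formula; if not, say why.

Not definable by any modal formula

If a class were modally definable it would be closed under disjoint unions (Goldblatt–Thomason).
Take 2 disjoint single-world reflexive frames: each is trivially connected, but their disjoint union has 2 worlds with no edge between distinct components, so it is not connected.
So no modal formula (or set of formulas) defines exactly the connected frames.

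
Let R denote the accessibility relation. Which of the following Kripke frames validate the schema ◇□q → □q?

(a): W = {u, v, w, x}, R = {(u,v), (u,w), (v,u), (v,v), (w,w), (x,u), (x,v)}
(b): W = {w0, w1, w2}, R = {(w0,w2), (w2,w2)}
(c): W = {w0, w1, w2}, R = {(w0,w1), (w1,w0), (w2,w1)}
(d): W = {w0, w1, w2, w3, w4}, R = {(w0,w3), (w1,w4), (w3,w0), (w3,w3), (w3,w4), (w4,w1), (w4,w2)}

This is the axiom for the Euclidean property; its first-order frame correspondent is ∀x ∀y ∀z (Rxy ∧ Rxz → Ryz).
(a): fails — Ruv and Ruw but not Rvw.
(b): ✓.
(c): fails — Rw0w1 and Rw0w1 but not Rw1w1.
(d): fails — Rw1w4 and Rw1w4 but not Rw4w4.

(b)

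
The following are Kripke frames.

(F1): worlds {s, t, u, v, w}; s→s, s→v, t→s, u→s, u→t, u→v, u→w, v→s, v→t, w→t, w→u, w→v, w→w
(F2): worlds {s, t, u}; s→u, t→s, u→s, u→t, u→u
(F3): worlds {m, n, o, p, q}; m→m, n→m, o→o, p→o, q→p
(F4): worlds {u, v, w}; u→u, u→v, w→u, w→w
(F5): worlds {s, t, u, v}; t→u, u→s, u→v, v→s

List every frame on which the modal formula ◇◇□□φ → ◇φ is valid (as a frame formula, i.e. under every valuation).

(F1), (F2)

Frame correspondent (Sahlqvist): ∀x ∀y (xR²y → ∃w (yR²w ∧ xRw)) — i.e. a generalized confluence (Geach) condition.
(F1): condition met.
(F2): condition met.
(F3): fails — qR²o but no w with oR²w and qRw.
(F4): fails — uR²v but no t with vR²t and uRt.
(F5): fails — tR²s but no w with sR²w and tRw.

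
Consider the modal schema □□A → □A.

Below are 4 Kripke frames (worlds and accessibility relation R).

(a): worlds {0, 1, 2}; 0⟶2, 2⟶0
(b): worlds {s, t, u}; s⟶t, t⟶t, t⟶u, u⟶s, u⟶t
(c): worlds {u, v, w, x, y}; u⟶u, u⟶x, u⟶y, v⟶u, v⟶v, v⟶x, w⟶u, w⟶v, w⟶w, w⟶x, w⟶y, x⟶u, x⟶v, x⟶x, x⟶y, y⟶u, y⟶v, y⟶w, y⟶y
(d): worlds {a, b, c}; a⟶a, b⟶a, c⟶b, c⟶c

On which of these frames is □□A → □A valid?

(c), (d)

The schema corresponds to density: ∀x ∀y (Rxy → ∃z (Rxz ∧ Rzy)).
(a): fails — R20 but no z with R2z and Rz0.
(b): fails — Rus but no z with Ruz and Rzs.
(c): satisfies the condition.
(d): satisfies the condition.
Valid on: (c), (d).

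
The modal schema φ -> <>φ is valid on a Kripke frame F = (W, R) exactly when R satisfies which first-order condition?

reflexivity: forall x Rxx

Equivalently (dual form): □φ → φ.
Suppose □φ→φ is valid. At any x set V(φ)={w : Rxw}. Then □φ holds at x, so φ holds at x, i.e. Rxx.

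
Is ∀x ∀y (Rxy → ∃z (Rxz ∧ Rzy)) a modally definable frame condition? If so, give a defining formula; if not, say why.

Yes, by □□r → □r

The condition is density. A defining modal formula is □□r → □r.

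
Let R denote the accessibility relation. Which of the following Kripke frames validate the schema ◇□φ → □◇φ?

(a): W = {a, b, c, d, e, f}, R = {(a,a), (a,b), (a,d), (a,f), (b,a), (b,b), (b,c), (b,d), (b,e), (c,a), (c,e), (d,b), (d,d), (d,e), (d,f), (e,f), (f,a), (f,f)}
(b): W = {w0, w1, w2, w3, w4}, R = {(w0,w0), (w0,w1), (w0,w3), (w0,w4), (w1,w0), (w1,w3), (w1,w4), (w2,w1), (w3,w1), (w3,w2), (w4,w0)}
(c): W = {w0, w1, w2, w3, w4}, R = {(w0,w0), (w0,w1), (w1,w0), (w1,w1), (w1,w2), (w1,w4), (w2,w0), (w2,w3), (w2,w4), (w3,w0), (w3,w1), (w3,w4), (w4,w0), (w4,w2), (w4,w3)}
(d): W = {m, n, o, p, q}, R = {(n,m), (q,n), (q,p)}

(c)

This is the axiom for convergence; its first-order frame correspondent is ∀x ∀y ∀z (Rxy ∧ Rxz → ∃w (Ryw ∧ Rzw)).
(a): fails — Rbc and Rbe but c and e have no common successor.
(b): fails — Rw0w4 and Rw0w3 but w4 and w3 have no common successor.
(c): condition met.
(d): fails — Rnm and Rnm but m and m have no common successor.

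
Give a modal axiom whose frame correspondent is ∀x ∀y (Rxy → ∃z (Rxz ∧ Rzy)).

A defining formula is □□p → □p (the C4 axiom).
Suppose □□p→□p is valid. Take Rxy and set V(p)={w : xR²w}. Then □□p at x, so □p at x, so p at y, i.e. ∃z(Rxz∧Rzy).

□□p → □p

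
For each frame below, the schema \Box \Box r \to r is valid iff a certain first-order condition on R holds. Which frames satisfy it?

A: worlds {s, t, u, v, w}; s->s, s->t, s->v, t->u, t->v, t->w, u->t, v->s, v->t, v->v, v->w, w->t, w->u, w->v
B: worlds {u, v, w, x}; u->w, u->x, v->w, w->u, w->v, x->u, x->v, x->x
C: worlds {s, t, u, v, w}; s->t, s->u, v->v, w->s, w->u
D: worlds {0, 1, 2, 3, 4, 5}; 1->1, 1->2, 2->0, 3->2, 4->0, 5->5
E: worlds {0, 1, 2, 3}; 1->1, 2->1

Frame correspondent (Sahlqvist): \forall x \exists w (x R^2 w \wedge x = w) — i.e. a generalized confluence (Geach) condition.
A: holds.
B: holds.
C: fails — at s but no w* with sR²w* and s=w*.
D: fails — at 0 but no w with 0R²w and 0=w.
E: fails — at 0 but no w with 0R²w and 0=w.
Valid on: A, B.

A, B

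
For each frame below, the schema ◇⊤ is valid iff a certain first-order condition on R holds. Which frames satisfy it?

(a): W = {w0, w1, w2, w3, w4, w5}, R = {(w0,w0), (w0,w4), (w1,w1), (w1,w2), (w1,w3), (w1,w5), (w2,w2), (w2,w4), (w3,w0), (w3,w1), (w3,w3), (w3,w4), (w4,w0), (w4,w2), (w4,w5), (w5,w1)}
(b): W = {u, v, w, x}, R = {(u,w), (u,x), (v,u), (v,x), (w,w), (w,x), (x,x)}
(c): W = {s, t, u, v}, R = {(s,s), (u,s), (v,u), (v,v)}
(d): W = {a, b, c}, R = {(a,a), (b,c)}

This is the axiom for seriality; its first-order frame correspondent is ∀x ∃y Rxy.
(a): holds.
(b): holds.
(c): fails — world t has no successor.
(d): fails — world c has no successor.

(a), (b)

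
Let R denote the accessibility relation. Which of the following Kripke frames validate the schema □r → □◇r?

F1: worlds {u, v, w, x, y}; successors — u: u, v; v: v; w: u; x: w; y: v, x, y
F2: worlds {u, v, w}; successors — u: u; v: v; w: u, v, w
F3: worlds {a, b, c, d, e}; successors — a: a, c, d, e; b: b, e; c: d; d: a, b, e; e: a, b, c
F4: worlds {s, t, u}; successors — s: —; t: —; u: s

F2

Frame correspondent (Sahlqvist): ∀x ∀z (xRz → ∃w (xRw ∧ zRw)) — i.e. a generalized confluence (Geach) condition.
F1: fails — xRw but no t with xRt and wRt.
F2: condition met.
F3: fails — cRd but no w with cRw and dRw.
F4: fails — uRs but no w with uRw and sRw.
Valid on: F2.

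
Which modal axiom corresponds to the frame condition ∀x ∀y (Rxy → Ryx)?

p → □◇p

A defining formula is p → □◇p (the B axiom).
Suppose p→□◇p is valid. Take Rxy and set V(p)={x}. Then p at x, so □◇p at x, so ◇p at y, so some z with Ryz has p; z=x, i.e. Ryx.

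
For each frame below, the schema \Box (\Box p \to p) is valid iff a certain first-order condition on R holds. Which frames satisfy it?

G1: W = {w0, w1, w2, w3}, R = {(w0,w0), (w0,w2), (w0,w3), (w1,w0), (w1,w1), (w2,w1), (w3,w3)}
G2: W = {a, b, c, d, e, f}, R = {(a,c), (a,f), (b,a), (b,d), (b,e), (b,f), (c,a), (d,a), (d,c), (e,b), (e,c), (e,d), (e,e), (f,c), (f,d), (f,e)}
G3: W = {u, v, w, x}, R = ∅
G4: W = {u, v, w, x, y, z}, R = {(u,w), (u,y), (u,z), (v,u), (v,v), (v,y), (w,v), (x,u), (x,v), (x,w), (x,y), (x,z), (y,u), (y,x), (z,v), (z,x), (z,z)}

This is the axiom for shift-reflexivity; its first-order frame correspondent is \forall x \forall y (Rxy \to Ryy).
G1: fails — Rw0w2 but not Rw2w2.
G2: fails — Reb but not Rbb.
G3: ✓.
G4: fails — Rxw but not Rww.
Valid on: G3.

G3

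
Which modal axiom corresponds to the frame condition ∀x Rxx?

□p → p

A defining formula is □p → p (the T axiom).
Suppose □p→p is valid. At any x set V(p)={w : Rxw}. Then □p holds at x, so p holds at x, i.e. Rxx.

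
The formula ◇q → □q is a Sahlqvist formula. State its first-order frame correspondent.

Suppose ◇q→□q is valid. Take Rxy, Rxz and set V(q)={y}. Then ◇q at x, so □q at x, so q at z, i.e. z=y.
Conversely, any frame satisfying ∀x ∀y ∀z (Rxy ∧ Rxz → y = z) validates the schema.
Frame condition: ∀x ∀y ∀z (Rxy ∧ Rxz → y = z).

partial functionality: ∀x ∀y ∀z (Rxy ∧ Rxz → y = z)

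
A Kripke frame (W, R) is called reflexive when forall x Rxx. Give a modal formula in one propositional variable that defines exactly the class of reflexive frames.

□q → q

The condition is reflexivity. The T schema □q → q defines it.
Suppose □q→q is valid. At any x set V(q)={w : Rxw}. Then □q holds at x, so q holds at x, i.e. Rxx.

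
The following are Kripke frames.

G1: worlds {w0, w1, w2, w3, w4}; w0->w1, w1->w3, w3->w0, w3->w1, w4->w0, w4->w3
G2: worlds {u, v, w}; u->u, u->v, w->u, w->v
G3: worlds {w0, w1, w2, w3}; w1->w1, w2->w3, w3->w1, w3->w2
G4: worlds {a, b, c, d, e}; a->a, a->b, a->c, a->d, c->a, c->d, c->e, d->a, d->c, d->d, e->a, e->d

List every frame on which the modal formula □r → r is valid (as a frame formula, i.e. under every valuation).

The schema corresponds to reflexivity: ∀x Rxx.
G1: fails — world w0 does not see itself.
G2: fails — world v does not see itself.
G3: fails — world w0 does not see itself.
G4: fails — world b does not see itself.
Valid on no frame.

none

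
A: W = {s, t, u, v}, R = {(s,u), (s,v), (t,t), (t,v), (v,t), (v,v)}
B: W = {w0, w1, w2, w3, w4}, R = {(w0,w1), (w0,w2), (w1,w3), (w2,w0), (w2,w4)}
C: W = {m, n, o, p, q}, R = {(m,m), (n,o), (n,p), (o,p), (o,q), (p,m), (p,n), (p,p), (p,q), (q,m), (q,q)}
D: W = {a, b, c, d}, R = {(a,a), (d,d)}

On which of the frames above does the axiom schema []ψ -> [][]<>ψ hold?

A, D

Frame correspondent (Sahlqvist): forall x forall z (x R^2 z -> exists w (xRw & zRw)) — i.e. a generalized confluence (Geach) condition.
A: ✓.
B: fails — w0R²w3 but no w with w0Rw and w3Rw.
C: fails — nR²m but no w with nRw and mRw.
D: ✓.
Valid on: A, D.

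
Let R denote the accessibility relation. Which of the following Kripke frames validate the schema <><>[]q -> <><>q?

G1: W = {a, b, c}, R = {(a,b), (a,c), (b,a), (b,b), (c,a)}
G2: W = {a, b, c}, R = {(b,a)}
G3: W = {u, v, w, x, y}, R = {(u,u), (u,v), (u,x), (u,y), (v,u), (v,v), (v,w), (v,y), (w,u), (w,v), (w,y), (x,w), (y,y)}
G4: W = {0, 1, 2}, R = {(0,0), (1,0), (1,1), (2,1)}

Frame correspondent (Sahlqvist): forall x forall y (x R^2 y -> exists w (yRw & x R^2 w)) — i.e. a generalized confluence (Geach) condition.
G1: fails — cR²c but no w with cRw and cR²w.
G2: ✓.
G3: ✓.
G4: ✓.
Valid on: G2, G3, G4.

G2, G3, G4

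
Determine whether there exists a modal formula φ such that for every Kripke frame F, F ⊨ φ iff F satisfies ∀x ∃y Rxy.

Yes — defined by □q → ◇q

The condition is seriality. A defining modal formula is □q → ◇q.
Suppose □q→◇q is valid. At any x set V(q)=W. Then □q at x, so ◇q at x, so x has a successor.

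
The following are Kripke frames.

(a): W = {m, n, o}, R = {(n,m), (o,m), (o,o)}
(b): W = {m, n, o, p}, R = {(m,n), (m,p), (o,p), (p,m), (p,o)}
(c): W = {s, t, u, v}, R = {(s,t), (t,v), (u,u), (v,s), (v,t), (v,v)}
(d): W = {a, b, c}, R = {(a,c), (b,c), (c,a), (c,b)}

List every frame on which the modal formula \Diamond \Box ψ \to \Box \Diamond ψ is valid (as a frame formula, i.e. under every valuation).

(d)

This is the axiom for convergence; its first-order frame correspondent is \forall x \forall y \forall z (Rxy \wedge Rxz \to \exists w (Ryw \wedge Rzw)).
(a): fails — Rnm and Rnm but m and m have no common successor.
(b): fails — Rmn and Rmn but n and n have no common successor.
(c): fails — Rvt and Rvs but t and s have no common successor.
(d): holds.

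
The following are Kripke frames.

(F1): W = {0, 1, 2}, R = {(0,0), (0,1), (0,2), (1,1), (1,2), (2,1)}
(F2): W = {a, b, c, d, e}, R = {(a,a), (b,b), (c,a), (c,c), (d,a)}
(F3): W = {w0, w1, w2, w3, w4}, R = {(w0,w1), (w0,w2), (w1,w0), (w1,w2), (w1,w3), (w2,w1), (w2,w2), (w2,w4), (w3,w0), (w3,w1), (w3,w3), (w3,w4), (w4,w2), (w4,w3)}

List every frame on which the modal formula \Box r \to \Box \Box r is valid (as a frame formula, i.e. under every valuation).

(F2)

Frame correspondent (Sahlqvist): \forall x \forall y \forall z (Rxy \wedge Ryz \to Rxz) — i.e. transitivity.
(F1): fails — R21 and R12 but not R22.
(F2): condition met.
(F3): fails — Rw1w2 and Rw2w4 but not Rw1w4.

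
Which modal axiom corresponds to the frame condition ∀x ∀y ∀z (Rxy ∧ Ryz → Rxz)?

A defining formula is □q → □□q (the 4 axiom).
Suppose □q→□□q is valid. Take Rxy, Ryz and set V(q)={w : Rxw}. Then □q at x, so □□q at x, so □q at y, so q at z, i.e. Rxz.

□q → □□q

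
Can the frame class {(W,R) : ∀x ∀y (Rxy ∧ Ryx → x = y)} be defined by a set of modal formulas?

Modal frame validity is preserved under surjective bounded morphisms.
The 6-cycle (worlds a,b,c,d,e,f with a→b→c→d→e→f→a) is antisymmetric. Sending even-indexed worlds to s and odd-indexed worlds to t is a surjective bounded morphism onto the two-world frame with s↔t, which is not antisymmetric.
Hence antisymmetry is not modally definable.

No — not modally definable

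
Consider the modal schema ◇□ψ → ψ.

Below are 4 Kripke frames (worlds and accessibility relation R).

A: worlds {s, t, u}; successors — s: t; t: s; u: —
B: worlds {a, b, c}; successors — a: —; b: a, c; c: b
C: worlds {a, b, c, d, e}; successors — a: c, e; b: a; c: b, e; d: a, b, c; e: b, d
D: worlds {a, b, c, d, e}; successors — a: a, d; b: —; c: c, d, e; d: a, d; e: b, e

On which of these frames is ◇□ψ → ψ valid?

A

Frame correspondent (Sahlqvist): ∀x ∀y (Rxy → Ryx) — i.e. symmetry.
A: satisfies the condition.
B: fails — Rba but not Rab.
C: fails — Reb but not Rbe.
D: fails — Reb but not Rbe.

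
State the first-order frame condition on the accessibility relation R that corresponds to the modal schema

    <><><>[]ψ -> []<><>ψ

This is a Sahlqvist (Geach-type) schema ◇^3□^1ψ → □^1◇^2ψ.
Minimal-valuation argument: fix x; take any y with xR^3y and any z with xR^1z. Set V(ψ) to the set of worlds R-reachable from y in exactly 1 step. Then □^1ψ holds at y, so the antecedent holds at x; validity forces ◇^2ψ at z, giving a w with zR^2w and yR^1w.
First-order correspondent: forall x forall y forall z ((x R^3 y & xRz) -> exists w (yRw & z R^2 w)).

forall x forall y forall z ((x R^3 y & xRz) -> exists w (yRw & z R^2 w))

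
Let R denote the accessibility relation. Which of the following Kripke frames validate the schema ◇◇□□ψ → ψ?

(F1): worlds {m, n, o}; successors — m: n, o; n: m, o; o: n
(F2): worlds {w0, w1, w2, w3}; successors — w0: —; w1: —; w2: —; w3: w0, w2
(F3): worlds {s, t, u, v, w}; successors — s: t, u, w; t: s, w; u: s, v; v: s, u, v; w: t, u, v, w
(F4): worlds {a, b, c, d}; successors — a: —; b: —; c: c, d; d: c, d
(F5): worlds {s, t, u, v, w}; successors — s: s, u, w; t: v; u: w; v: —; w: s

(F2), (F4)

This is the axiom for a generalized confluence (Geach) condition; its first-order frame correspondent is ∀x ∀y (xR²y → ∃w (yR²w ∧ x = w)).
(F1): fails — mR²n but no w with nR²w and m=w.
(F2): ✓.
(F3): fails — sR²t but no w* with tR²w* and s=w*.
(F4): ✓.
(F5): fails — wR²u but no w* with uR²w* and w=w*.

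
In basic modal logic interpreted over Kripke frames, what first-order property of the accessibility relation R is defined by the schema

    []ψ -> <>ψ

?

seriality

Suppose □ψ→◇ψ is valid. At any x set V(ψ)=W. Then □ψ at x, so ◇ψ at x, so x has a successor.
Conversely, any frame satisfying forall x exists y Rxy validates the schema.
Frame condition: forall x exists y Rxy.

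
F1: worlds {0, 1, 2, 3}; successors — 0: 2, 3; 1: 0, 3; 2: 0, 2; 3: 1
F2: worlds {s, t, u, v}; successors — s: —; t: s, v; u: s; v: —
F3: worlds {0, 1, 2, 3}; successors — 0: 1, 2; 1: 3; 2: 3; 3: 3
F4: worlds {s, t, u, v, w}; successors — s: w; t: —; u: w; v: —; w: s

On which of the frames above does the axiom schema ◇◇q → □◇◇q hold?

F2, F3

This is the axiom for a generalized confluence (Geach) condition; its first-order frame correspondent is ∀x ∀y ∀z ((xR²y ∧ xRz) → ∃w (y = w ∧ zR²w)).
F1: fails — 0R²1, 0R2 but no w with 1=w and 2R²w.
F2: condition met.
F3: condition met.
F4: fails — sR²s, sRw but no w* with s=w* and wR²w*.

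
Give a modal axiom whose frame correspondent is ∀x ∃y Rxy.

□q → ◇q

A defining formula is □q → ◇q (the D axiom).
Suppose □q→◇q is valid. At any x set V(q)=W. Then □q at x, so ◇q at x, so x has a successor.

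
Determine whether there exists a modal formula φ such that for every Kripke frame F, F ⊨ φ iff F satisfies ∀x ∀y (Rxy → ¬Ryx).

Not definable by any modal formula

Modal frame validity is preserved under surjective bounded morphisms.
The 3-cycle (worlds w0,w1,w2 with w0→w1→w2→w0) is asymmetric. Mapping every world to a single reflexive point • is a surjective bounded morphism, and the reflexive point is not asymmetric (R•• but asymmetry requires ¬R••).
So no modal formula (or set of formulas) defines exactly the asymmetric frames.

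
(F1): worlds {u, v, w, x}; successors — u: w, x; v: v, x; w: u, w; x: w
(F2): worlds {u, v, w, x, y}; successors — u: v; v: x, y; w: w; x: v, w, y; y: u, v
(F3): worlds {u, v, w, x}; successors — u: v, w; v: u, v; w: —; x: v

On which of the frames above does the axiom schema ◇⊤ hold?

This is the axiom for seriality; its first-order frame correspondent is ∀x ∃y Rxy.
(F1): satisfies the condition.
(F2): satisfies the condition.
(F3): fails — world w has no successor.

(F1), (F2)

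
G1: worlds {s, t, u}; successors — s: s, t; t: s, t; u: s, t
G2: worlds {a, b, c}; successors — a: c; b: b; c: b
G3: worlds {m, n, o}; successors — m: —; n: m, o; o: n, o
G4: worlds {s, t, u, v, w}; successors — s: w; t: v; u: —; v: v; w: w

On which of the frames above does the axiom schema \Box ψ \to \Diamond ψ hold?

G1, G2

This is the axiom for seriality; its first-order frame correspondent is \forall x \exists y Rxy.
G1: ✓.
G2: ✓.
G3: fails — world m has no successor.
G4: fails — world u has no successor.
Valid on: G1, G2.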